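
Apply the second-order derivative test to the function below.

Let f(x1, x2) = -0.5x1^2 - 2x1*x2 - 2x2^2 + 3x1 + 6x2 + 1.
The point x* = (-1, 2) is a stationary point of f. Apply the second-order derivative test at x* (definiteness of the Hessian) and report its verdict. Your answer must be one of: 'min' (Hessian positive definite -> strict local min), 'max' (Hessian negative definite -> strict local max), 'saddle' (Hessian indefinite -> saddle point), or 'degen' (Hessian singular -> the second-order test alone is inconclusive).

Compute the Hessian H = grad^2 f:
  H = [[-1, -2], [-2, -4]]
Verify stationarity: grad f(x*) = H x* + g = (0, 0).
Eigenvalues of H: -5, 0.
H has a zero eigenvalue (singular; negative semidefinite but not definite), so H is neither positive definite, negative definite, nor indefinite. The second-order test alone is inconclusive -> degen.
(Indeed, f is constant along the null direction of H through x*, so x* is not a strict local extremum.)

degen


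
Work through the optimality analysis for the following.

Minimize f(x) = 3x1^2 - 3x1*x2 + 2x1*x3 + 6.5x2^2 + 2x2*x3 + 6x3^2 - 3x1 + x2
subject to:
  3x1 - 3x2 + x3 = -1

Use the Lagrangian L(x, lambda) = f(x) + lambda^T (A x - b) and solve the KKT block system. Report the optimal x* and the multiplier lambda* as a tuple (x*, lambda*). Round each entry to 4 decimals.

Form the Lagrangian:
  L(x, lambda) = (1/2) x^T Q x + c^T x + lambda^T (A x - b)
Stationarity (grad_x L = 0): Q x + c + A^T lambda = 0.
Primal feasibility: A x = b.

This gives the KKT block system:
  [ Q   A^T ] [ x     ]   [-c ]
  [ A    0  ] [ lambda ] = [ b ]

Solving the linear system:
  x*      = (-0.0129, 0.2675, -0.159)
  lambda* = (1.3992)
  f(x*)   = 0.8526

x* = (-0.0129, 0.2675, -0.159), lambda* = (1.3992)


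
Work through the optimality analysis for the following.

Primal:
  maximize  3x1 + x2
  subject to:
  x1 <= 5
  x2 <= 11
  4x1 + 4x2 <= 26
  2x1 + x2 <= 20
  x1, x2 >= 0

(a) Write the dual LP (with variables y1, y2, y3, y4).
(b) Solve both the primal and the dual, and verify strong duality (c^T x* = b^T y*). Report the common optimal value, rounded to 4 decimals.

The standard primal-dual pair for 'max c^T x s.t. A x <= b, x >= 0' is:
  Dual:  min b^T y  s.t.  A^T y >= c,  y >= 0.

So the dual LP is:
  minimize  5y1 + 11y2 + 26y3 + 20y4
  subject to:
    y1 + 4y3 + 2y4 >= 3
    y2 + 4y3 + y4 >= 1
    y1, y2, y3, y4 >= 0

Solving the primal: x* = (5, 1.5).
  primal value c^T x* = 16.5.
Solving the dual: y* = (2, 0, 0.25, 0).
  dual value b^T y* = 16.5.
Strong duality: c^T x* = b^T y*. Confirmed.

16.5


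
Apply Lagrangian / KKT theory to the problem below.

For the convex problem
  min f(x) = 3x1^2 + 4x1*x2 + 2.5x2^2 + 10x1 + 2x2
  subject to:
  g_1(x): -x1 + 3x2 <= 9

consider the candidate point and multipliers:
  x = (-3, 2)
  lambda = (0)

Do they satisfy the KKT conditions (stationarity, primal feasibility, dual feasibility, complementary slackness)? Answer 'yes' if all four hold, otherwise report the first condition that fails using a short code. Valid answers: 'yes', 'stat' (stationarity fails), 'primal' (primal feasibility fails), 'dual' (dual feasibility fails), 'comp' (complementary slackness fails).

Gradient of f: grad f(x) = Q x + c = (0, 0)
Constraint values g_i(x) = a_i^T x - b_i:
  g_1((-3, 2)) = 0
Stationarity residual: grad f(x) + sum_i lambda_i a_i = (0, 0)
  -> stationarity OK
Primal feasibility (all g_i <= 0): OK
Dual feasibility (all lambda_i >= 0): OK
Complementary slackness (lambda_i * g_i(x) = 0 for all i): OK

Verdict: yes, KKT holds.

yes


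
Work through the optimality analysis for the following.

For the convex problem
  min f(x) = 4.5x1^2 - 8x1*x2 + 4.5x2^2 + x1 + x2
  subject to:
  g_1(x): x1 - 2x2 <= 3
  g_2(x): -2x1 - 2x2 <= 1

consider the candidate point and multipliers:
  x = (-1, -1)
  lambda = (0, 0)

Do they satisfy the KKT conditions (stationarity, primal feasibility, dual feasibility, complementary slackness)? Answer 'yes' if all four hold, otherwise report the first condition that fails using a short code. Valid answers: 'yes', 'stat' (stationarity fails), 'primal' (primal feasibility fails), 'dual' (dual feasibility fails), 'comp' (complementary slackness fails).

Gradient of f: grad f(x) = Q x + c = (0, 0)
Constraint values g_i(x) = a_i^T x - b_i:
  g_1((-1, -1)) = -2
  g_2((-1, -1)) = 3
Stationarity residual: grad f(x) + sum_i lambda_i a_i = (0, 0)
  -> stationarity OK
Primal feasibility (all g_i <= 0): FAILS
Dual feasibility (all lambda_i >= 0): OK
Complementary slackness (lambda_i * g_i(x) = 0 for all i): OK

Verdict: the first failing condition is primal_feasibility -> primal.

primal


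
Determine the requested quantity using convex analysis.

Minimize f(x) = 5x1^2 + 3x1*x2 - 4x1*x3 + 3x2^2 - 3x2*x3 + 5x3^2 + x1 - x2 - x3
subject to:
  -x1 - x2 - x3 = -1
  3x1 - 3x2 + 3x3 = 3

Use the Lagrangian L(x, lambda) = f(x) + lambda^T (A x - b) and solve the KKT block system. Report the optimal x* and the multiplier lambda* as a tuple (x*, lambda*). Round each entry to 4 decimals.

Form the Lagrangian:
  L(x, lambda) = (1/2) x^T Q x + c^T x + lambda^T (A x - b)
Stationarity (grad_x L = 0): Q x + c + A^T lambda = 0.
Primal feasibility: A x = b.

This gives the KKT block system:
  [ Q   A^T ] [ x     ]   [-c ]
  [ A    0  ] [ lambda ] = [ b ]

Solving the linear system:
  x*      = (0.4286, 0, 0.5714)
  lambda* = (0.7857, -0.7381)
  f(x*)   = 1.4286

x* = (0.4286, 0, 0.5714), lambda* = (0.7857, -0.7381)


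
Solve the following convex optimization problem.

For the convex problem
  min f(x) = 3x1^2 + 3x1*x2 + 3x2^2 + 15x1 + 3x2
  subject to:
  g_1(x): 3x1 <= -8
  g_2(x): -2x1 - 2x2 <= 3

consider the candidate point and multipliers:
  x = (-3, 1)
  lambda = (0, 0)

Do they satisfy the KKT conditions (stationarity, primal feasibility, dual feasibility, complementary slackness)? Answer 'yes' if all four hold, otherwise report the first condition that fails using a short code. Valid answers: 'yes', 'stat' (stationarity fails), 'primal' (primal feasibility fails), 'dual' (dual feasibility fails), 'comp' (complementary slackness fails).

Gradient of f: grad f(x) = Q x + c = (0, 0)
Constraint values g_i(x) = a_i^T x - b_i:
  g_1((-3, 1)) = -1
  g_2((-3, 1)) = 1
Stationarity residual: grad f(x) + sum_i lambda_i a_i = (0, 0)
  -> stationarity OK
Primal feasibility (all g_i <= 0): FAILS
Dual feasibility (all lambda_i >= 0): OK
Complementary slackness (lambda_i * g_i(x) = 0 for all i): OK

Verdict: the first failing condition is primal_feasibility -> primal.

primal


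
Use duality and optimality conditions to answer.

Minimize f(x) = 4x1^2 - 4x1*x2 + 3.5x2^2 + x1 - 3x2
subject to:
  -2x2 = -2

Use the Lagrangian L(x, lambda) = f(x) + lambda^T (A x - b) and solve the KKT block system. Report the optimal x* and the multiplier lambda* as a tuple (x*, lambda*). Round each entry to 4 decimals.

Form the Lagrangian:
  L(x, lambda) = (1/2) x^T Q x + c^T x + lambda^T (A x - b)
Stationarity (grad_x L = 0): Q x + c + A^T lambda = 0.
Primal feasibility: A x = b.

This gives the KKT block system:
  [ Q   A^T ] [ x     ]   [-c ]
  [ A    0  ] [ lambda ] = [ b ]

Solving the linear system:
  x*      = (0.375, 1)
  lambda* = (1.25)
  f(x*)   = -0.0625

x* = (0.375, 1), lambda* = (1.25)


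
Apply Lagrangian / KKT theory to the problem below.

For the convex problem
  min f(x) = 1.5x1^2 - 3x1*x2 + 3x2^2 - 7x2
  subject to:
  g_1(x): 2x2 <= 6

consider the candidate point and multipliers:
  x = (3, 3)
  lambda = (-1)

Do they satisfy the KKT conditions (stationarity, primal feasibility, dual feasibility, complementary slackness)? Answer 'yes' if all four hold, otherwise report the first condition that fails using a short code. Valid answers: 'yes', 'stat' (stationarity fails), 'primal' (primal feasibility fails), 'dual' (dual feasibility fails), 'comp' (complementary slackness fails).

Gradient of f: grad f(x) = Q x + c = (0, 2)
Constraint values g_i(x) = a_i^T x - b_i:
  g_1((3, 3)) = 0
Stationarity residual: grad f(x) + sum_i lambda_i a_i = (0, 0)
  -> stationarity OK
Primal feasibility (all g_i <= 0): OK
Dual feasibility (all lambda_i >= 0): FAILS
Complementary slackness (lambda_i * g_i(x) = 0 for all i): OK

Verdict: the first failing condition is dual_feasibility -> dual.

dual


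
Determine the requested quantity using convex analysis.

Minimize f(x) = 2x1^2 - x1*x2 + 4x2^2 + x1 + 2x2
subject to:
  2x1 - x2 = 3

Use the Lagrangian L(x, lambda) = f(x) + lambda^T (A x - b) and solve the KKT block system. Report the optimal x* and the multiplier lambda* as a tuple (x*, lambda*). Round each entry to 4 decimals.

Form the Lagrangian:
  L(x, lambda) = (1/2) x^T Q x + c^T x + lambda^T (A x - b)
Stationarity (grad_x L = 0): Q x + c + A^T lambda = 0.
Primal feasibility: A x = b.

This gives the KKT block system:
  [ Q   A^T ] [ x     ]   [-c ]
  [ A    0  ] [ lambda ] = [ b ]

Solving the linear system:
  x*      = (1.25, -0.5)
  lambda* = (-3.25)
  f(x*)   = 5

x* = (1.25, -0.5), lambda* = (-3.25)


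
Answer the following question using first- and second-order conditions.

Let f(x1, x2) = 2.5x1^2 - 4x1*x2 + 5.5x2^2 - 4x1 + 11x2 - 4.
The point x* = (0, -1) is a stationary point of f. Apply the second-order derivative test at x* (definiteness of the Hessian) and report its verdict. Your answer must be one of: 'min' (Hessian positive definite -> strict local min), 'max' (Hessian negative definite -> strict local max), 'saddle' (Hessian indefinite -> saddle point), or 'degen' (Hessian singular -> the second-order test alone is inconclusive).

Compute the Hessian H = grad^2 f:
  H = [[5, -4], [-4, 11]]
Verify stationarity: grad f(x*) = H x* + g = (0, 0).
Eigenvalues of H: 3, 13.
Both eigenvalues > 0, so H is positive definite -> x* is a strict local min.

min


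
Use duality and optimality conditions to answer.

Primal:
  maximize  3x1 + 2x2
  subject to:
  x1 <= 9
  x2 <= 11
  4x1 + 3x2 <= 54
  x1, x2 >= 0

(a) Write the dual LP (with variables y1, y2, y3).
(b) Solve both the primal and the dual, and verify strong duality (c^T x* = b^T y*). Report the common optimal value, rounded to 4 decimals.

The standard primal-dual pair for 'max c^T x s.t. A x <= b, x >= 0' is:
  Dual:  min b^T y  s.t.  A^T y >= c,  y >= 0.

So the dual LP is:
  minimize  9y1 + 11y2 + 54y3
  subject to:
    y1 + 4y3 >= 3
    y2 + 3y3 >= 2
    y1, y2, y3 >= 0

Solving the primal: x* = (9, 6).
  primal value c^T x* = 39.
Solving the dual: y* = (0.3333, 0, 0.6667).
  dual value b^T y* = 39.
Strong duality: c^T x* = b^T y*. Confirmed.

39


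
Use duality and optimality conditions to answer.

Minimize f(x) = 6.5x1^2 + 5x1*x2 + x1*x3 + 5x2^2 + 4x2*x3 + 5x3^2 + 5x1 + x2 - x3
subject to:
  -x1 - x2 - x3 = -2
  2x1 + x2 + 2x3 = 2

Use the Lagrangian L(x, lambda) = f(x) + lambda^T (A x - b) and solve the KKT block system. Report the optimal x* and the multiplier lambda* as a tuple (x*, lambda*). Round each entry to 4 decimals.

Form the Lagrangian:
  L(x, lambda) = (1/2) x^T Q x + c^T x + lambda^T (A x - b)
Stationarity (grad_x L = 0): Q x + c + A^T lambda = 0.
Primal feasibility: A x = b.

This gives the KKT block system:
  [ Q   A^T ] [ x     ]   [-c ]
  [ A    0  ] [ lambda ] = [ b ]

Solving the linear system:
  x*      = (-0.381, 2, 0.381)
  lambda* = (30.8095, 10.1905)
  f(x*)   = 20.4762

x* = (-0.381, 2, 0.381), lambda* = (30.8095, 10.1905)


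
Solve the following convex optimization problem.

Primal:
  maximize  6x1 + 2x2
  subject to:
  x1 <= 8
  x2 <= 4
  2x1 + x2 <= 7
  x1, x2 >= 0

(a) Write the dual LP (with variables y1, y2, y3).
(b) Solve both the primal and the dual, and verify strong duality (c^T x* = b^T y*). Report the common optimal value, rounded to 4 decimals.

The standard primal-dual pair for 'max c^T x s.t. A x <= b, x >= 0' is:
  Dual:  min b^T y  s.t.  A^T y >= c,  y >= 0.

So the dual LP is:
  minimize  8y1 + 4y2 + 7y3
  subject to:
    y1 + 2y3 >= 6
    y2 + y3 >= 2
    y1, y2, y3 >= 0

Solving the primal: x* = (3.5, 0).
  primal value c^T x* = 21.
Solving the dual: y* = (0, 0, 3).
  dual value b^T y* = 21.
Strong duality: c^T x* = b^T y*. Confirmed.

21


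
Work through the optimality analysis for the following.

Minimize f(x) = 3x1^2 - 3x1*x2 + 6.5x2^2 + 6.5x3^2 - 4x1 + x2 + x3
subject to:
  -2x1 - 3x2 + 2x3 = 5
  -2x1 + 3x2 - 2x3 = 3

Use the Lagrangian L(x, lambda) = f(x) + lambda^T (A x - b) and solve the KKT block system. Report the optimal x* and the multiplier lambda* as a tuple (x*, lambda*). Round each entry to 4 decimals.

Form the Lagrangian:
  L(x, lambda) = (1/2) x^T Q x + c^T x + lambda^T (A x - b)
Stationarity (grad_x L = 0): Q x + c + A^T lambda = 0.
Primal feasibility: A x = b.

This gives the KKT block system:
  [ Q   A^T ] [ x     ]   [-c ]
  [ A    0  ] [ lambda ] = [ b ]

Solving the linear system:
  x*      = (-2, -0.432, -0.1479)
  lambda* = (-3.4453, -3.9068)
  f(x*)   = 18.1834

x* = (-2, -0.432, -0.1479), lambda* = (-3.4453, -3.9068)


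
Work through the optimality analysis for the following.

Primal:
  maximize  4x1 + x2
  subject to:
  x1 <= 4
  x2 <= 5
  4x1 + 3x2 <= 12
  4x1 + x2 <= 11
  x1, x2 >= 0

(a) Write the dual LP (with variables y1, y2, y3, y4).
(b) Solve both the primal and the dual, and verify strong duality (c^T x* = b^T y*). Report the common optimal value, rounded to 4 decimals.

The standard primal-dual pair for 'max c^T x s.t. A x <= b, x >= 0' is:
  Dual:  min b^T y  s.t.  A^T y >= c,  y >= 0.

So the dual LP is:
  minimize  4y1 + 5y2 + 12y3 + 11y4
  subject to:
    y1 + 4y3 + 4y4 >= 4
    y2 + 3y3 + y4 >= 1
    y1, y2, y3, y4 >= 0

Solving the primal: x* = (2.625, 0.5).
  primal value c^T x* = 11.
Solving the dual: y* = (0, 0, 0, 1).
  dual value b^T y* = 11.
Strong duality: c^T x* = b^T y*. Confirmed.

11


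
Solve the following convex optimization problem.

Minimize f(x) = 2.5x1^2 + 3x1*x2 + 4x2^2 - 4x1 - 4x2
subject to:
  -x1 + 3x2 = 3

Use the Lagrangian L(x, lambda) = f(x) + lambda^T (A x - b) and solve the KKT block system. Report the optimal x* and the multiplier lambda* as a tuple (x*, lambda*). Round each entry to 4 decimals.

Form the Lagrangian:
  L(x, lambda) = (1/2) x^T Q x + c^T x + lambda^T (A x - b)
Stationarity (grad_x L = 0): Q x + c + A^T lambda = 0.
Primal feasibility: A x = b.

This gives the KKT block system:
  [ Q   A^T ] [ x     ]   [-c ]
  [ A    0  ] [ lambda ] = [ b ]

Solving the linear system:
  x*      = (-0.0423, 0.9859)
  lambda* = (-1.2535)
  f(x*)   = -0.007

x* = (-0.0423, 0.9859), lambda* = (-1.2535)


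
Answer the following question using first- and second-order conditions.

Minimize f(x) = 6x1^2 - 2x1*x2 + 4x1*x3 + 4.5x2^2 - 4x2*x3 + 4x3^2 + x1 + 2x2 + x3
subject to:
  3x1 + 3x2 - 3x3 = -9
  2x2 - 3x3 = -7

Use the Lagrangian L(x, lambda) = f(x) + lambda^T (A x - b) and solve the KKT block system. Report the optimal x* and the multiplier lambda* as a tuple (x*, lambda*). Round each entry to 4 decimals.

Form the Lagrangian:
  L(x, lambda) = (1/2) x^T Q x + c^T x + lambda^T (A x - b)
Stationarity (grad_x L = 0): Q x + c + A^T lambda = 0.
Primal feasibility: A x = b.

This gives the KKT block system:
  [ Q   A^T ] [ x     ]   [-c ]
  [ A    0  ] [ lambda ] = [ b ]

Solving the linear system:
  x*      = (-0.4795, -0.5616, 1.9589)
  lambda* = (-1.4018, 7.0685)
  f(x*)   = 18.6096

x* = (-0.4795, -0.5616, 1.9589), lambda* = (-1.4018, 7.0685)


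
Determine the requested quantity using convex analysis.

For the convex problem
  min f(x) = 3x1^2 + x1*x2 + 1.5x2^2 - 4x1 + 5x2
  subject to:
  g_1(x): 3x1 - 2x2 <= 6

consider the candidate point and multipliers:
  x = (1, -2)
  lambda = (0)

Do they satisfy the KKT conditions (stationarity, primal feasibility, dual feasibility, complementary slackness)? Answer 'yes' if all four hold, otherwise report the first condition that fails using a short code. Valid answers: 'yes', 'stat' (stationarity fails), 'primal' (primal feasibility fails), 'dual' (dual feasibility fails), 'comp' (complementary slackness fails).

Gradient of f: grad f(x) = Q x + c = (0, 0)
Constraint values g_i(x) = a_i^T x - b_i:
  g_1((1, -2)) = 1
Stationarity residual: grad f(x) + sum_i lambda_i a_i = (0, 0)
  -> stationarity OK
Primal feasibility (all g_i <= 0): FAILS
Dual feasibility (all lambda_i >= 0): OK
Complementary slackness (lambda_i * g_i(x) = 0 for all i): OK

Verdict: the first failing condition is primal_feasibility -> primal.

primal


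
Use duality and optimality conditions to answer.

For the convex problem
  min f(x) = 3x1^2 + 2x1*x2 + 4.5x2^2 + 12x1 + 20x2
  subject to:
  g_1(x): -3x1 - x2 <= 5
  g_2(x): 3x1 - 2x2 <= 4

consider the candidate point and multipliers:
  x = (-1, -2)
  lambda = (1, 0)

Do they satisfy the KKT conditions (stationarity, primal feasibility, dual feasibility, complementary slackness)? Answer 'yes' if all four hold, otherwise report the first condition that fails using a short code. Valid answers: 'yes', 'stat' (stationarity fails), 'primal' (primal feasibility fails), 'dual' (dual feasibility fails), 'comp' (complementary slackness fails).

Gradient of f: grad f(x) = Q x + c = (2, 0)
Constraint values g_i(x) = a_i^T x - b_i:
  g_1((-1, -2)) = 0
  g_2((-1, -2)) = -3
Stationarity residual: grad f(x) + sum_i lambda_i a_i = (-1, -1)
  -> stationarity FAILS
Primal feasibility (all g_i <= 0): OK
Dual feasibility (all lambda_i >= 0): OK
Complementary slackness (lambda_i * g_i(x) = 0 for all i): OK

Verdict: the first failing condition is stationarity -> stat.

stat


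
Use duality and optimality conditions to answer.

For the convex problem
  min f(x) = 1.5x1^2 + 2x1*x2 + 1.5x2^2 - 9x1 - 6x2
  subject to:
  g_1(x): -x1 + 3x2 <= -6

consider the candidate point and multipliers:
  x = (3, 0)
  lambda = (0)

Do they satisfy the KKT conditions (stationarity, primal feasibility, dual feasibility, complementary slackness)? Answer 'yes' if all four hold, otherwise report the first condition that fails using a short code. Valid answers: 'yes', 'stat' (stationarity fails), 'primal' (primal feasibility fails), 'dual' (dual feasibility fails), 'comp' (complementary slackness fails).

Gradient of f: grad f(x) = Q x + c = (0, 0)
Constraint values g_i(x) = a_i^T x - b_i:
  g_1((3, 0)) = 3
Stationarity residual: grad f(x) + sum_i lambda_i a_i = (0, 0)
  -> stationarity OK
Primal feasibility (all g_i <= 0): FAILS
Dual feasibility (all lambda_i >= 0): OK
Complementary slackness (lambda_i * g_i(x) = 0 for all i): OK

Verdict: the first failing condition is primal_feasibility -> primal.

primal


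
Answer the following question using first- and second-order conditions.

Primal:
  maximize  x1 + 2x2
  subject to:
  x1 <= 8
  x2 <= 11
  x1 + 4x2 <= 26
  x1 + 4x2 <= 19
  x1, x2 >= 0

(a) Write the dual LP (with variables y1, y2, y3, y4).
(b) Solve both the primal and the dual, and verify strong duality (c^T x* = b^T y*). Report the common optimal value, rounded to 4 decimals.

The standard primal-dual pair for 'max c^T x s.t. A x <= b, x >= 0' is:
  Dual:  min b^T y  s.t.  A^T y >= c,  y >= 0.

So the dual LP is:
  minimize  8y1 + 11y2 + 26y3 + 19y4
  subject to:
    y1 + y3 + y4 >= 1
    y2 + 4y3 + 4y4 >= 2
    y1, y2, y3, y4 >= 0

Solving the primal: x* = (8, 2.75).
  primal value c^T x* = 13.5.
Solving the dual: y* = (0.5, 0, 0, 0.5).
  dual value b^T y* = 13.5.
Strong duality: c^T x* = b^T y*. Confirmed.

13.5


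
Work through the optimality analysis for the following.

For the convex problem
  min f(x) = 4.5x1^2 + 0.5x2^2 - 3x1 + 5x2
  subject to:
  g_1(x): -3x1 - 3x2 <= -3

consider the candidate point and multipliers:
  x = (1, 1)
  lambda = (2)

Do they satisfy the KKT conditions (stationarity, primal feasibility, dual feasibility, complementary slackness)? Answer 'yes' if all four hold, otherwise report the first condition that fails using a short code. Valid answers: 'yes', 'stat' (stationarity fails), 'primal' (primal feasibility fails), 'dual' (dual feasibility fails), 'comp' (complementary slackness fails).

Gradient of f: grad f(x) = Q x + c = (6, 6)
Constraint values g_i(x) = a_i^T x - b_i:
  g_1((1, 1)) = -3
Stationarity residual: grad f(x) + sum_i lambda_i a_i = (0, 0)
  -> stationarity OK
Primal feasibility (all g_i <= 0): OK
Dual feasibility (all lambda_i >= 0): OK
Complementary slackness (lambda_i * g_i(x) = 0 for all i): FAILS

Verdict: the first failing condition is complementary_slackness -> comp.

comp


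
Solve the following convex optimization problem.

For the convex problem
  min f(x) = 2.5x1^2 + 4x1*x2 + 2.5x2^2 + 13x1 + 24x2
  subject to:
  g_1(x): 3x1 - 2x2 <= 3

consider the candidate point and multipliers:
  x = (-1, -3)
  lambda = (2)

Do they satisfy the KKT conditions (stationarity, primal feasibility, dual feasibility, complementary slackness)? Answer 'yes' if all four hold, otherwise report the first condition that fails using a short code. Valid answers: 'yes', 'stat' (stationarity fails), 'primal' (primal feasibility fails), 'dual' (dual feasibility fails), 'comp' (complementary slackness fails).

Gradient of f: grad f(x) = Q x + c = (-4, 5)
Constraint values g_i(x) = a_i^T x - b_i:
  g_1((-1, -3)) = 0
Stationarity residual: grad f(x) + sum_i lambda_i a_i = (2, 1)
  -> stationarity FAILS
Primal feasibility (all g_i <= 0): OK
Dual feasibility (all lambda_i >= 0): OK
Complementary slackness (lambda_i * g_i(x) = 0 for all i): OK

Verdict: the first failing condition is stationarity -> stat.

stat


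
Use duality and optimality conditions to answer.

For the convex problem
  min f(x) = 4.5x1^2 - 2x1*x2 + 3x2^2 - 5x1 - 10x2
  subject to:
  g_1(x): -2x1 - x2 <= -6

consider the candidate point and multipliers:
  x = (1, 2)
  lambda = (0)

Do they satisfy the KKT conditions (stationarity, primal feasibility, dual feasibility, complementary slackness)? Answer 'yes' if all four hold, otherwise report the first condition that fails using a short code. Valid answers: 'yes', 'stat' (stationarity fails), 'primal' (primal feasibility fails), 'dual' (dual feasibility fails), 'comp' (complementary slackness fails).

Gradient of f: grad f(x) = Q x + c = (0, 0)
Constraint values g_i(x) = a_i^T x - b_i:
  g_1((1, 2)) = 2
Stationarity residual: grad f(x) + sum_i lambda_i a_i = (0, 0)
  -> stationarity OK
Primal feasibility (all g_i <= 0): FAILS
Dual feasibility (all lambda_i >= 0): OK
Complementary slackness (lambda_i * g_i(x) = 0 for all i): OK

Verdict: the first failing condition is primal_feasibility -> primal.

primal


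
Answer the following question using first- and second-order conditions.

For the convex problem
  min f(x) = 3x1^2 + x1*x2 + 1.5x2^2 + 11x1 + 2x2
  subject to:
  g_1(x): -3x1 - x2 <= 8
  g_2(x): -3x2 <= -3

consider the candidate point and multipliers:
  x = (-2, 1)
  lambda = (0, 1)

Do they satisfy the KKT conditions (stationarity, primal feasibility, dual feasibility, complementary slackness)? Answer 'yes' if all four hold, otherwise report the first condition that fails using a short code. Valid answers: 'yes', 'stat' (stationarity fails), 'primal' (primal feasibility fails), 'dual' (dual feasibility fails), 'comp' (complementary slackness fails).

Gradient of f: grad f(x) = Q x + c = (0, 3)
Constraint values g_i(x) = a_i^T x - b_i:
  g_1((-2, 1)) = -3
  g_2((-2, 1)) = 0
Stationarity residual: grad f(x) + sum_i lambda_i a_i = (0, 0)
  -> stationarity OK
Primal feasibility (all g_i <= 0): OK
Dual feasibility (all lambda_i >= 0): OK
Complementary slackness (lambda_i * g_i(x) = 0 for all i): OK

Verdict: yes, KKT holds.

yes


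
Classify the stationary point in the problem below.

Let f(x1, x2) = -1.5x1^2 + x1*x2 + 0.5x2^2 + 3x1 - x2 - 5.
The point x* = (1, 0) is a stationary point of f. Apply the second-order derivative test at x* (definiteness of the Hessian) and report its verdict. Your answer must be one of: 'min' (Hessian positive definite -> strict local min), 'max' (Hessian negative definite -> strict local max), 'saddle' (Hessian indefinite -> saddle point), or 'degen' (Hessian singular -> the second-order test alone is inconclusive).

Compute the Hessian H = grad^2 f:
  H = [[-3, 1], [1, 1]]
Verify stationarity: grad f(x*) = H x* + g = (0, 0).
Eigenvalues of H: -3.2361, 1.2361.
Eigenvalues have mixed signs, so H is indefinite -> x* is a saddle point.

saddle


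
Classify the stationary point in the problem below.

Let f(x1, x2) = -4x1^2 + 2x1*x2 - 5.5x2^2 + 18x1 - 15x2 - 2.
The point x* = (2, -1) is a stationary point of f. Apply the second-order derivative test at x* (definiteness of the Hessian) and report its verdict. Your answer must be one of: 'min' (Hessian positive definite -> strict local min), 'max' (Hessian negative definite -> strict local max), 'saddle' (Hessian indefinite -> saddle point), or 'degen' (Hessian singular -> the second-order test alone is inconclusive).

Compute the Hessian H = grad^2 f:
  H = [[-8, 2], [2, -11]]
Verify stationarity: grad f(x*) = H x* + g = (0, 0).
Eigenvalues of H: -12, -7.
Both eigenvalues < 0, so H is negative definite -> x* is a strict local max.

max


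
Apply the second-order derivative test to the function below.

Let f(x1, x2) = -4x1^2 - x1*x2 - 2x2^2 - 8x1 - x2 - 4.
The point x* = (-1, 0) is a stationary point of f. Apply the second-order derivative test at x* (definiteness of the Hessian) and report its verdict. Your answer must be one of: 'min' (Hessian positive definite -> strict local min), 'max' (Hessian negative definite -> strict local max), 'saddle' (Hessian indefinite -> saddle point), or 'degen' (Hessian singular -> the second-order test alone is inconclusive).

Compute the Hessian H = grad^2 f:
  H = [[-8, -1], [-1, -4]]
Verify stationarity: grad f(x*) = H x* + g = (0, 0).
Eigenvalues of H: -8.2361, -3.7639.
Both eigenvalues < 0, so H is negative definite -> x* is a strict local max.

max


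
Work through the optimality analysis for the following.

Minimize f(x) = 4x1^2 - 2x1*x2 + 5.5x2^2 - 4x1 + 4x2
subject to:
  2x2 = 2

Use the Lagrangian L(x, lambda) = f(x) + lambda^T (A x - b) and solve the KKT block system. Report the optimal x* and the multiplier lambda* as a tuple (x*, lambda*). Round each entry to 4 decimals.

Form the Lagrangian:
  L(x, lambda) = (1/2) x^T Q x + c^T x + lambda^T (A x - b)
Stationarity (grad_x L = 0): Q x + c + A^T lambda = 0.
Primal feasibility: A x = b.

This gives the KKT block system:
  [ Q   A^T ] [ x     ]   [-c ]
  [ A    0  ] [ lambda ] = [ b ]

Solving the linear system:
  x*      = (0.75, 1)
  lambda* = (-6.75)
  f(x*)   = 7.25

x* = (0.75, 1), lambda* = (-6.75)


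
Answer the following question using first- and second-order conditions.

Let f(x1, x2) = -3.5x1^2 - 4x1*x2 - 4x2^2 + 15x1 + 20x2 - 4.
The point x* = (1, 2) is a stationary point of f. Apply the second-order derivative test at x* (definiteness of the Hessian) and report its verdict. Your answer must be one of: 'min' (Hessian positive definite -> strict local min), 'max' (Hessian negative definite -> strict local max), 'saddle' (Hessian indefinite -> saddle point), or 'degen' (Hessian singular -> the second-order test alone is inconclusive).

Compute the Hessian H = grad^2 f:
  H = [[-7, -4], [-4, -8]]
Verify stationarity: grad f(x*) = H x* + g = (0, 0).
Eigenvalues of H: -11.5311, -3.4689.
Both eigenvalues < 0, so H is negative definite -> x* is a strict local max.

max


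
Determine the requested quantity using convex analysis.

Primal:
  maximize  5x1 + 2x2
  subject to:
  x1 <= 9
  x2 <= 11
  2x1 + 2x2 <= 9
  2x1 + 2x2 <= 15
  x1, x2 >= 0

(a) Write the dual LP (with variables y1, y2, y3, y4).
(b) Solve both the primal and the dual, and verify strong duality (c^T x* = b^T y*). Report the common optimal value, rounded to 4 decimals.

The standard primal-dual pair for 'max c^T x s.t. A x <= b, x >= 0' is:
  Dual:  min b^T y  s.t.  A^T y >= c,  y >= 0.

So the dual LP is:
  minimize  9y1 + 11y2 + 9y3 + 15y4
  subject to:
    y1 + 2y3 + 2y4 >= 5
    y2 + 2y3 + 2y4 >= 2
    y1, y2, y3, y4 >= 0

Solving the primal: x* = (4.5, 0).
  primal value c^T x* = 22.5.
Solving the dual: y* = (0, 0, 2.5, 0).
  dual value b^T y* = 22.5.
Strong duality: c^T x* = b^T y*. Confirmed.

22.5


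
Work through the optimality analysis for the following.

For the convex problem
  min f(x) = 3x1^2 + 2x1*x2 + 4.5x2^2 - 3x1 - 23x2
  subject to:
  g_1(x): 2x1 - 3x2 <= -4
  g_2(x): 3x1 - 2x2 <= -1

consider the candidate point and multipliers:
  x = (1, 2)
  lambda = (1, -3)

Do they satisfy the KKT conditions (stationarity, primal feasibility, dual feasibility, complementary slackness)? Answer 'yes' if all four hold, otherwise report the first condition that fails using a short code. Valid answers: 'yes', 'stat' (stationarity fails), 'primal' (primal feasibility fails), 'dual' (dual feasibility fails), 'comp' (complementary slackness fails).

Gradient of f: grad f(x) = Q x + c = (7, -3)
Constraint values g_i(x) = a_i^T x - b_i:
  g_1((1, 2)) = 0
  g_2((1, 2)) = 0
Stationarity residual: grad f(x) + sum_i lambda_i a_i = (0, 0)
  -> stationarity OK
Primal feasibility (all g_i <= 0): OK
Dual feasibility (all lambda_i >= 0): FAILS
Complementary slackness (lambda_i * g_i(x) = 0 for all i): OK

Verdict: the first failing condition is dual_feasibility -> dual.

dual


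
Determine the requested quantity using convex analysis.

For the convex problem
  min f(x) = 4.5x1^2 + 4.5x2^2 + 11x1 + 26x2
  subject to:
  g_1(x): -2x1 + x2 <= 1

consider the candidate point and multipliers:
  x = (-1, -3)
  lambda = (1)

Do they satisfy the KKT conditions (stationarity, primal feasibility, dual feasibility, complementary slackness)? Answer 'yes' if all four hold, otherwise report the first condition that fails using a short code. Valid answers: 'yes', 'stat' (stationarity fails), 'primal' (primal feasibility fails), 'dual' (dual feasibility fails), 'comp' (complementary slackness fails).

Gradient of f: grad f(x) = Q x + c = (2, -1)
Constraint values g_i(x) = a_i^T x - b_i:
  g_1((-1, -3)) = -2
Stationarity residual: grad f(x) + sum_i lambda_i a_i = (0, 0)
  -> stationarity OK
Primal feasibility (all g_i <= 0): OK
Dual feasibility (all lambda_i >= 0): OK
Complementary slackness (lambda_i * g_i(x) = 0 for all i): FAILS

Verdict: the first failing condition is complementary_slackness -> comp.

comp


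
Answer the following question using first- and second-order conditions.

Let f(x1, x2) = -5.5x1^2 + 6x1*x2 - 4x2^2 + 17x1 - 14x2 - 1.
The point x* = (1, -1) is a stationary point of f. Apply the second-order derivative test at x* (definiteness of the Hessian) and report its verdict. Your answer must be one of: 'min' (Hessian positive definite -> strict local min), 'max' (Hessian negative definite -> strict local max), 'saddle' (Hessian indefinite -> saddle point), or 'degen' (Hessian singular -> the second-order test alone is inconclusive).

Compute the Hessian H = grad^2 f:
  H = [[-11, 6], [6, -8]]
Verify stationarity: grad f(x*) = H x* + g = (0, 0).
Eigenvalues of H: -15.6847, -3.3153.
Both eigenvalues < 0, so H is negative definite -> x* is a strict local max.

max


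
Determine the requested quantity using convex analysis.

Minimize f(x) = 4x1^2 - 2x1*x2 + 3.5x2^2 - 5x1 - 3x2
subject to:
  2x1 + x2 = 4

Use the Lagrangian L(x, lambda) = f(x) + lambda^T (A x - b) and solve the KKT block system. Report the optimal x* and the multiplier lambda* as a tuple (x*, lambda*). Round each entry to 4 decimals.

Form the Lagrangian:
  L(x, lambda) = (1/2) x^T Q x + c^T x + lambda^T (A x - b)
Stationarity (grad_x L = 0): Q x + c + A^T lambda = 0.
Primal feasibility: A x = b.

This gives the KKT block system:
  [ Q   A^T ] [ x     ]   [-c ]
  [ A    0  ] [ lambda ] = [ b ]

Solving the linear system:
  x*      = (1.4318, 1.1364)
  lambda* = (-2.0909)
  f(x*)   = -1.1023

x* = (1.4318, 1.1364), lambda* = (-2.0909)


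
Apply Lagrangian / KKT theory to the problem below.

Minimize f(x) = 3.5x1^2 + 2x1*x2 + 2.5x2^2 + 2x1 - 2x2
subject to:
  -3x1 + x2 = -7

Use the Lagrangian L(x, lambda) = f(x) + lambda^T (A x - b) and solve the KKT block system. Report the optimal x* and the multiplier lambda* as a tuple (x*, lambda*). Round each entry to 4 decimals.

Form the Lagrangian:
  L(x, lambda) = (1/2) x^T Q x + c^T x + lambda^T (A x - b)
Stationarity (grad_x L = 0): Q x + c + A^T lambda = 0.
Primal feasibility: A x = b.

This gives the KKT block system:
  [ Q   A^T ] [ x     ]   [-c ]
  [ A    0  ] [ lambda ] = [ b ]

Solving the linear system:
  x*      = (1.9219, -1.2344)
  lambda* = (4.3281)
  f(x*)   = 18.3047

x* = (1.9219, -1.2344), lambda* = (4.3281)


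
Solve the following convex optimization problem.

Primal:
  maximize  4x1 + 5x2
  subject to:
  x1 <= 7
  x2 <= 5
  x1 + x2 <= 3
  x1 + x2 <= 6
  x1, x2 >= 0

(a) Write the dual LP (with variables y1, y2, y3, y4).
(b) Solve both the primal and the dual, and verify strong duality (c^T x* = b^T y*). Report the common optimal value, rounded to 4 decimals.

The standard primal-dual pair for 'max c^T x s.t. A x <= b, x >= 0' is:
  Dual:  min b^T y  s.t.  A^T y >= c,  y >= 0.

So the dual LP is:
  minimize  7y1 + 5y2 + 3y3 + 6y4
  subject to:
    y1 + y3 + y4 >= 4
    y2 + y3 + y4 >= 5
    y1, y2, y3, y4 >= 0

Solving the primal: x* = (0, 3).
  primal value c^T x* = 15.
Solving the dual: y* = (0, 0, 5, 0).
  dual value b^T y* = 15.
Strong duality: c^T x* = b^T y*. Confirmed.

15


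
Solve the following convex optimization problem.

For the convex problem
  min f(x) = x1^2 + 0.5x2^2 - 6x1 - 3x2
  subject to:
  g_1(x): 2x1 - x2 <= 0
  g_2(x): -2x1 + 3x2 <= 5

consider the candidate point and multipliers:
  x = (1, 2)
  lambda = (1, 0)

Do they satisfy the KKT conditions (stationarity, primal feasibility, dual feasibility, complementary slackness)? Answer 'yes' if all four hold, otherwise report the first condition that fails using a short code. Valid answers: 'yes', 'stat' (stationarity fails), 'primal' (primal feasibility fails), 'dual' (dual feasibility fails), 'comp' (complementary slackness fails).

Gradient of f: grad f(x) = Q x + c = (-4, -1)
Constraint values g_i(x) = a_i^T x - b_i:
  g_1((1, 2)) = 0
  g_2((1, 2)) = -1
Stationarity residual: grad f(x) + sum_i lambda_i a_i = (-2, -2)
  -> stationarity FAILS
Primal feasibility (all g_i <= 0): OK
Dual feasibility (all lambda_i >= 0): OK
Complementary slackness (lambda_i * g_i(x) = 0 for all i): OK

Verdict: the first failing condition is stationarity -> stat.

stat


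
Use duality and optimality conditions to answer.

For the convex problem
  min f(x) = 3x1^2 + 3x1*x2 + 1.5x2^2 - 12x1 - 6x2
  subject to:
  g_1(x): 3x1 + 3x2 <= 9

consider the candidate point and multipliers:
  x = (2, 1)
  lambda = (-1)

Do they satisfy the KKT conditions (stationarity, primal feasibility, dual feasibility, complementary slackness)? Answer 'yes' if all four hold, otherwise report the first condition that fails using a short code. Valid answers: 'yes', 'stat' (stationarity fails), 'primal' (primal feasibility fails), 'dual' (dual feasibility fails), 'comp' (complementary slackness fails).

Gradient of f: grad f(x) = Q x + c = (3, 3)
Constraint values g_i(x) = a_i^T x - b_i:
  g_1((2, 1)) = 0
Stationarity residual: grad f(x) + sum_i lambda_i a_i = (0, 0)
  -> stationarity OK
Primal feasibility (all g_i <= 0): OK
Dual feasibility (all lambda_i >= 0): FAILS
Complementary slackness (lambda_i * g_i(x) = 0 for all i): OK

Verdict: the first failing condition is dual_feasibility -> dual.

dual


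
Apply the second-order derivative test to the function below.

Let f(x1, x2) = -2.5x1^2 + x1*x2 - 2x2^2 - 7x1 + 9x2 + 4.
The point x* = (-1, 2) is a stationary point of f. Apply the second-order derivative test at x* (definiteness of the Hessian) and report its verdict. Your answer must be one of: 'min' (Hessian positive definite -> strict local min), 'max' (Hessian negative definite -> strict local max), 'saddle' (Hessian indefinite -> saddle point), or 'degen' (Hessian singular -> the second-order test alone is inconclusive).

Compute the Hessian H = grad^2 f:
  H = [[-5, 1], [1, -4]]
Verify stationarity: grad f(x*) = H x* + g = (0, 0).
Eigenvalues of H: -5.618, -3.382.
Both eigenvalues < 0, so H is negative definite -> x* is a strict local max.

max


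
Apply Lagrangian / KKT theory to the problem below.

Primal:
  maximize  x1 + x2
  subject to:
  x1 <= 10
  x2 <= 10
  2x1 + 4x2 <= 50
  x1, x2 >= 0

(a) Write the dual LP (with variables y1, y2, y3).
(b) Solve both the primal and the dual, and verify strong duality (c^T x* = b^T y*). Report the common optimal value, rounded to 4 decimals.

The standard primal-dual pair for 'max c^T x s.t. A x <= b, x >= 0' is:
  Dual:  min b^T y  s.t.  A^T y >= c,  y >= 0.

So the dual LP is:
  minimize  10y1 + 10y2 + 50y3
  subject to:
    y1 + 2y3 >= 1
    y2 + 4y3 >= 1
    y1, y2, y3 >= 0

Solving the primal: x* = (10, 7.5).
  primal value c^T x* = 17.5.
Solving the dual: y* = (0.5, 0, 0.25).
  dual value b^T y* = 17.5.
Strong duality: c^T x* = b^T y*. Confirmed.

17.5


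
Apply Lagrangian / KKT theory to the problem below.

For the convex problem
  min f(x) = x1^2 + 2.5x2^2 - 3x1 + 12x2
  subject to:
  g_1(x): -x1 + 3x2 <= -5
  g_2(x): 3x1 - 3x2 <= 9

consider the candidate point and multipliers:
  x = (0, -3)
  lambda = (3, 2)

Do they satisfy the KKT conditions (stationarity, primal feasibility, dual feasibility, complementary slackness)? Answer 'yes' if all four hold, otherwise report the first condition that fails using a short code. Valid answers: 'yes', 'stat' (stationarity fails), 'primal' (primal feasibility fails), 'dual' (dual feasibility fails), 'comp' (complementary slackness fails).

Gradient of f: grad f(x) = Q x + c = (-3, -3)
Constraint values g_i(x) = a_i^T x - b_i:
  g_1((0, -3)) = -4
  g_2((0, -3)) = 0
Stationarity residual: grad f(x) + sum_i lambda_i a_i = (0, 0)
  -> stationarity OK
Primal feasibility (all g_i <= 0): OK
Dual feasibility (all lambda_i >= 0): OK
Complementary slackness (lambda_i * g_i(x) = 0 for all i): FAILS

Verdict: the first failing condition is complementary_slackness -> comp.

comp


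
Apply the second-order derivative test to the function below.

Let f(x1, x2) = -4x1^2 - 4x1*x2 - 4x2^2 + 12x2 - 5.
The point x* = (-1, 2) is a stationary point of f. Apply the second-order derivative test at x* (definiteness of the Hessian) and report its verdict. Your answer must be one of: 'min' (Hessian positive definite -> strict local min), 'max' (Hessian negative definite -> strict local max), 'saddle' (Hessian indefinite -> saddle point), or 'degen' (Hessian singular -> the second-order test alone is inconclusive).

Compute the Hessian H = grad^2 f:
  H = [[-8, -4], [-4, -8]]
Verify stationarity: grad f(x*) = H x* + g = (0, 0).
Eigenvalues of H: -12, -4.
Both eigenvalues < 0, so H is negative definite -> x* is a strict local max.

max


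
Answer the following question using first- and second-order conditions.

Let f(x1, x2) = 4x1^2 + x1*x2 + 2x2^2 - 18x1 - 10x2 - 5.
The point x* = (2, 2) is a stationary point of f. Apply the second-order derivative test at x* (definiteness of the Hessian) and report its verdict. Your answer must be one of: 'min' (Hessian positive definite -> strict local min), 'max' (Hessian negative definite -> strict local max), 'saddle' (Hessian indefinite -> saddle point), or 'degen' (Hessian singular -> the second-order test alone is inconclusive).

Compute the Hessian H = grad^2 f:
  H = [[8, 1], [1, 4]]
Verify stationarity: grad f(x*) = H x* + g = (0, 0).
Eigenvalues of H: 3.7639, 8.2361.
Both eigenvalues > 0, so H is positive definite -> x* is a strict local min.

min


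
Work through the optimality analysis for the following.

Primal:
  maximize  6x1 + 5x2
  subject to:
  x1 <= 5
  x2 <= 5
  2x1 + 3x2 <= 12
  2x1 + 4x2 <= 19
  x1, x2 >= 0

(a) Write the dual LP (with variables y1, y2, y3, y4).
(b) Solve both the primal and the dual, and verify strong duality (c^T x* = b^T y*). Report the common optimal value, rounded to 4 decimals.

The standard primal-dual pair for 'max c^T x s.t. A x <= b, x >= 0' is:
  Dual:  min b^T y  s.t.  A^T y >= c,  y >= 0.

So the dual LP is:
  minimize  5y1 + 5y2 + 12y3 + 19y4
  subject to:
    y1 + 2y3 + 2y4 >= 6
    y2 + 3y3 + 4y4 >= 5
    y1, y2, y3, y4 >= 0

Solving the primal: x* = (5, 0.6667).
  primal value c^T x* = 33.3333.
Solving the dual: y* = (2.6667, 0, 1.6667, 0).
  dual value b^T y* = 33.3333.
Strong duality: c^T x* = b^T y*. Confirmed.

33.3333
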